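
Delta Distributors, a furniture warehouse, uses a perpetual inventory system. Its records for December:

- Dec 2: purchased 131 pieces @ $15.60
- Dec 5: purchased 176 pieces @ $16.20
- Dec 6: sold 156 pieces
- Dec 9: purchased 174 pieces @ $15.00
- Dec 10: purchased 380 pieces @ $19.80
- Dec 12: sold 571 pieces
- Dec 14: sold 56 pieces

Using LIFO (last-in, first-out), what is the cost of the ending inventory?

Dec 6, 156 sold [LIFO — newest first]: 156 @ $16.20 = $2,527.20
Dec 12, 571 sold [LIFO — newest first]: 380 @ $19.80 + 174 @ $15.00 + 17 @ $16.20 = $10,409.40
Dec 14, 56 sold [LIFO — newest first]: 3 @ $16.20 + 53 @ $15.60 = $875.40
Total COGS = $2,527.20 + $10,409.40 + $875.40 = $13,812.00
Ending inventory: 78 @ $15.60 = $1,216.80
Check: goods available $15,028.80 = COGS $13,812.00 + ending $1,216.80

Ending inventory = $1,216.80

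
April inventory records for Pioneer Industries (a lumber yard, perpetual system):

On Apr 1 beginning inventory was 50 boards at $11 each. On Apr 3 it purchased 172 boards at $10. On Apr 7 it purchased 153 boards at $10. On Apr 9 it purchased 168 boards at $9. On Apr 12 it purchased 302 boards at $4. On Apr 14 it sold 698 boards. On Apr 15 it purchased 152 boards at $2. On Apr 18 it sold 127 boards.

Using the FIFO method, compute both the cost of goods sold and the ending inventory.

Apr 14, 698 sold [FIFO — oldest first]: 50 @ $11 + 172 @ $10 + 153 @ $10 + 168 @ $9 + 155 @ $4 = $5,932
Apr 18, 127 sold [FIFO — oldest first]: 127 @ $4 = $508
Total COGS = $5,932 + $508 = $6,440
Ending inventory: 20 @ $4 + 152 @ $2 = $384
Check: goods available $6,824 = COGS $6,440 + ending $384

COGS = $6,440; ending inventory = $384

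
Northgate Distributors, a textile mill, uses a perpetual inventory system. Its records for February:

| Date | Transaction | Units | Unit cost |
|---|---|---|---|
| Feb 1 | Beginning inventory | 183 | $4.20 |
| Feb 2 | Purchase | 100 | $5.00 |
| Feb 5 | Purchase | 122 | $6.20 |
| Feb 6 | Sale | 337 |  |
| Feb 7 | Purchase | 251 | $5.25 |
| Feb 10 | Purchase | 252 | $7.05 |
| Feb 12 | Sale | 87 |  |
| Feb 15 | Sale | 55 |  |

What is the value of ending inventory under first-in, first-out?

Feb 6, 337 sold [FIFO — oldest first]: 183 @ $4.20 + 100 @ $5.00 + 54 @ $6.20 = $1,603.40
Feb 12, 87 sold [FIFO — oldest first]: 68 @ $6.20 + 19 @ $5.25 = $521.35
Feb 15, 55 sold [FIFO — oldest first]: 55 @ $5.25 = $288.75
Total COGS = $1,603.40 + $521.35 + $288.75 = $2,413.50
Ending inventory: 177 @ $5.25 + 252 @ $7.05 = $2,705.85
Check: goods available $5,119.35 = COGS $2,413.50 + ending $2,705.85

Ending inventory = $2,705.85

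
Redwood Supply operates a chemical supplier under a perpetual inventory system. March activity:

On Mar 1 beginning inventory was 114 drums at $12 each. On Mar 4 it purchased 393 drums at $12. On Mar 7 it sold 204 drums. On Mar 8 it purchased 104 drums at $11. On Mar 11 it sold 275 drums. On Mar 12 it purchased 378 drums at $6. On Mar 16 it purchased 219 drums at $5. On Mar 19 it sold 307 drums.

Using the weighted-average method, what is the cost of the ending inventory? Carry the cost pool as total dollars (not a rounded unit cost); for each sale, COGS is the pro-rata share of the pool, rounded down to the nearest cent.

Ending inventory = $2,844.18

After Mar 1: 114 on hand, pool $1,368.00 (≈ $12.0000 each)
After Mar 4: 507 on hand, pool $6,084.00 (≈ $12.0000 each)
Mar 7, sell 204: 204/507 × $6,084.00 → $2,448.00
After Mar 8: 407 on hand, pool $4,780.00 (≈ $11.7445 each)
Mar 11, sell 275: 275/407 × $4,780.00 → $3,229.72
After Mar 12: 510 on hand, pool $3,818.28 (≈ $7.4868 each)
After Mar 16: 729 on hand, pool $4,913.28 (≈ $6.7398 each)
Mar 19, sell 307: 307/729 × $4,913.28 → $2,069.10
Total COGS = $2,448.00 + $3,229.72 + $2,069.10 = $7,746.82
Ending inventory (cost pool remaining) = $2,844.18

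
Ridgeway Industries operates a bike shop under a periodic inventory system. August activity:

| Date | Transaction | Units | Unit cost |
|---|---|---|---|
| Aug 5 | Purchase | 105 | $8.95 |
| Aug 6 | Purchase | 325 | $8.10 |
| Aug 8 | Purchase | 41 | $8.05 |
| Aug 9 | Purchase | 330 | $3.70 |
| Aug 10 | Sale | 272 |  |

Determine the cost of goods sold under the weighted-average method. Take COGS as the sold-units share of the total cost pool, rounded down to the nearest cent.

COGS = $1,739.74

Aug 10, sell 272: 272/801 × $5,123.30 → $1,739.74
Ending inventory (cost pool remaining) = $3,383.56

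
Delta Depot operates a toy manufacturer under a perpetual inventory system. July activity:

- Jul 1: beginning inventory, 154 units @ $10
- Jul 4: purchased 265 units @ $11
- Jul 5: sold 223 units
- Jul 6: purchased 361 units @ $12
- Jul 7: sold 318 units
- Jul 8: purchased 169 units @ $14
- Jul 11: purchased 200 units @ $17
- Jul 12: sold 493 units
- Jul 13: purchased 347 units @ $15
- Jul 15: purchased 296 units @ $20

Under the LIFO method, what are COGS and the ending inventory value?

COGS = $13,403; ending inventory = $12,275

Jul 5, 223 sold [LIFO — newest first]: 223 @ $11 = $2,453
Jul 7, 318 sold [LIFO — newest first]: 318 @ $12 = $3,816
Jul 12, 493 sold [LIFO — newest first]: 200 @ $17 + 169 @ $14 + 43 @ $12 + 42 @ $11 + 39 @ $10 = $7,134
Total COGS = $2,453 + $3,816 + $7,134 = $13,403
Ending inventory: 115 @ $10 + 347 @ $15 + 296 @ $20 = $12,275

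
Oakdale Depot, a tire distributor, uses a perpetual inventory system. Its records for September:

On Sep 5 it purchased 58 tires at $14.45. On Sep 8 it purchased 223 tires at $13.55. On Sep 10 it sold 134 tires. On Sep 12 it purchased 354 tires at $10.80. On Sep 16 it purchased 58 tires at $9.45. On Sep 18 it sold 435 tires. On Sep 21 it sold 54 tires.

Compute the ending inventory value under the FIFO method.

Ending inventory = $677.70

Sep 10, 134 sold [FIFO — oldest first]: 58 @ $14.45 + 76 @ $13.55 = $1,867.90
Sep 18, 435 sold [FIFO — oldest first]: 147 @ $13.55 + 288 @ $10.80 = $5,102.25
Sep 21, 54 sold [FIFO — oldest first]: 54 @ $10.80 = $583.20
Total COGS = $1,867.90 + $5,102.25 + $583.20 = $7,553.35
Ending inventory: 12 @ $10.80 + 58 @ $9.45 = $677.70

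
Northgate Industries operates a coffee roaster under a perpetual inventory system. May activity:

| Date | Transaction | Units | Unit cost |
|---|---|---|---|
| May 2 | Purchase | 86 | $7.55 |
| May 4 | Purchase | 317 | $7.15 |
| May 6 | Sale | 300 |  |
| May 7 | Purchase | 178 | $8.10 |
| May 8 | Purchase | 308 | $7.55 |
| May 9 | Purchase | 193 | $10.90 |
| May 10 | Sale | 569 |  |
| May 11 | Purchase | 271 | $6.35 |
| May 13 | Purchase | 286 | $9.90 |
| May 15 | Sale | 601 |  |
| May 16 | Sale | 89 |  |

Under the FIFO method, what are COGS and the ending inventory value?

COGS = $12,547.00; ending inventory = $792.00

May 6, 300 sold [FIFO — oldest first]: 86 @ $7.55 + 214 @ $7.15 = $2,179.40
May 10, 569 sold [FIFO — oldest first]: 103 @ $7.15 + 178 @ $8.10 + 288 @ $7.55 = $4,352.65
May 15, 601 sold [FIFO — oldest first]: 20 @ $7.55 + 193 @ $10.90 + 271 @ $6.35 + 117 @ $9.90 = $5,133.85
May 16, 89 sold [FIFO — oldest first]: 89 @ $9.90 = $881.10
Total COGS = $2,179.40 + $4,352.65 + $5,133.85 + $881.10 = $12,547.00
Ending inventory: 80 @ $9.90 = $792.00
Check: goods available $13,339.00 = COGS $12,547.00 + ending $792.00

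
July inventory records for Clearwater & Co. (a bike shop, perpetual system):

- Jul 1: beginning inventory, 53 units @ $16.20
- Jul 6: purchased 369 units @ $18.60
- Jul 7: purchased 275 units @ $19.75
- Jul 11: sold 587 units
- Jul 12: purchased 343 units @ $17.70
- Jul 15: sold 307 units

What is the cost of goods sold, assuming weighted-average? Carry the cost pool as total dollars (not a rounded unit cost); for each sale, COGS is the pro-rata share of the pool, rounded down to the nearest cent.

After Jul 1: 53 on hand, pool $858.60 (≈ $16.2000 each)
After Jul 6: 422 on hand, pool $7,722.00 (≈ $18.2986 each)
After Jul 7: 697 on hand, pool $13,153.25 (≈ $18.8712 each)
Jul 11, sell 587: 587/697 × $13,153.25 → $11,077.41
After Jul 12: 453 on hand, pool $8,146.94 (≈ $17.9844 each)
Jul 15, sell 307: 307/453 × $8,146.94 → $5,521.21
Total COGS = $11,077.41 + $5,521.21 = $16,598.62
Ending inventory (cost pool remaining) = $2,625.73

COGS = $16,598.62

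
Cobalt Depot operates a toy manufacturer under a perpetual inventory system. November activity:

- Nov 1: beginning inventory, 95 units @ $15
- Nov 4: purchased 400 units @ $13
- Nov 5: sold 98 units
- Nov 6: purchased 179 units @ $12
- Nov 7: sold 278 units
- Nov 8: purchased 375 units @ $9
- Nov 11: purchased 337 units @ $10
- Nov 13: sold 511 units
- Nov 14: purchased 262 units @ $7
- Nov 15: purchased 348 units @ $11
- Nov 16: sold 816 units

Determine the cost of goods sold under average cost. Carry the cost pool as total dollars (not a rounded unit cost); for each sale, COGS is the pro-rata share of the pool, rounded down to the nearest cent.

COGS = $18,299.77

After Nov 1: 95 on hand, pool $1,425.00 (≈ $15.0000 each)
After Nov 4: 495 on hand, pool $6,625.00 (≈ $13.3838 each)
Nov 5, sell 98: 98/495 × $6,625.00 → $1,311.61
After Nov 6: 576 on hand, pool $7,461.39 (≈ $12.9538 each)
Nov 7, sell 278: 278/576 × $7,461.39 → $3,601.15
After Nov 8: 673 on hand, pool $7,235.24 (≈ $10.7507 each)
After Nov 11: 1010 on hand, pool $10,605.24 (≈ $10.5002 each)
Nov 13, sell 511: 511/1010 × $10,605.24 → $5,365.62
After Nov 14: 761 on hand, pool $7,073.62 (≈ $9.2952 each)
After Nov 15: 1109 on hand, pool $10,901.62 (≈ $9.8301 each)
Nov 16, sell 816: 816/1109 × $10,901.62 → $8,021.39
Total COGS = $1,311.61 + $3,601.15 + $5,365.62 + $8,021.39 = $18,299.77
Ending inventory (cost pool remaining) = $2,880.23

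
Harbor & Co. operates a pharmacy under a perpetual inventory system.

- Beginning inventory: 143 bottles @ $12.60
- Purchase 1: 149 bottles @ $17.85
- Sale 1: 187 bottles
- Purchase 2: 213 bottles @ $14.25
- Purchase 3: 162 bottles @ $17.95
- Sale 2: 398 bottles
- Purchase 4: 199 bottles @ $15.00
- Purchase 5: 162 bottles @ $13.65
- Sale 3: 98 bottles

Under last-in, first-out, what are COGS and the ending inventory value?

Sale 1 (187) [LIFO — newest first]: 149 @ $17.85 + 38 @ $12.60 = $3,138.45
Sale 2 (398) [LIFO — newest first]: 162 @ $17.95 + 213 @ $14.25 + 23 @ $12.60 = $6,232.95
Sale 3 (98) [LIFO — newest first]: 98 @ $13.65 = $1,337.70
Total COGS = $3,138.45 + $6,232.95 + $1,337.70 = $10,709.10
Ending inventory: 82 @ $12.60 + 199 @ $15.00 + 64 @ $13.65 = $4,891.80
Check: goods available $15,600.90 = COGS $10,709.10 + ending $4,891.80

COGS = $10,709.10; ending inventory = $4,891.80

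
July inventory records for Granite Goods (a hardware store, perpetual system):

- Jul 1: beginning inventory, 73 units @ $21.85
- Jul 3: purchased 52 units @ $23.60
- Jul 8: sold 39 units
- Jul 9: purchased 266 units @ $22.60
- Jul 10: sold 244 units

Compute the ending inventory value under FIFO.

Ending inventory = $2,440.80

Jul 8, 39 sold [FIFO — oldest first]: 39 @ $21.85 = $852.15
Jul 10, 244 sold [FIFO — oldest first]: 34 @ $21.85 + 52 @ $23.60 + 158 @ $22.60 = $5,540.90
Total COGS = $852.15 + $5,540.90 = $6,393.05
Ending inventory: 108 @ $22.60 = $2,440.80
Check: goods available $8,833.85 = COGS $6,393.05 + ending $2,440.80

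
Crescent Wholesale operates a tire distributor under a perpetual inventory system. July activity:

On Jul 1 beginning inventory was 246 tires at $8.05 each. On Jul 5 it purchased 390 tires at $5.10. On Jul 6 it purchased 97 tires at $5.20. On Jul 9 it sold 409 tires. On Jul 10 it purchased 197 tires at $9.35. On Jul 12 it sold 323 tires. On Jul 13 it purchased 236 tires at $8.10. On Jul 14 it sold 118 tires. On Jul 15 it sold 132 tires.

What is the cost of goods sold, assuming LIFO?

Jul 9, 409 sold [LIFO — newest first]: 97 @ $5.20 + 312 @ $5.10 = $2,095.60
Jul 12, 323 sold [LIFO — newest first]: 197 @ $9.35 + 78 @ $5.10 + 48 @ $8.05 = $2,626.15
Jul 14, 118 sold [LIFO — newest first]: 118 @ $8.10 = $955.80
Jul 15, 132 sold [LIFO — newest first]: 118 @ $8.10 + 14 @ $8.05 = $1,068.50
Total COGS = $2,095.60 + $2,626.15 + $955.80 + $1,068.50 = $6,746.05
Ending inventory: 184 @ $8.05 = $1,481.20

COGS = $6,746.05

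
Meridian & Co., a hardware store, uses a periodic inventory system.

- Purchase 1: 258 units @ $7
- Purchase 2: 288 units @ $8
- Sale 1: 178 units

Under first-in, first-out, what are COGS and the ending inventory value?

Sale 1 (178) [FIFO — oldest first]: 178 @ $7 = $1,246
Ending inventory: 80 @ $7 + 288 @ $8 = $2,864

COGS = $1,246; ending inventory = $2,864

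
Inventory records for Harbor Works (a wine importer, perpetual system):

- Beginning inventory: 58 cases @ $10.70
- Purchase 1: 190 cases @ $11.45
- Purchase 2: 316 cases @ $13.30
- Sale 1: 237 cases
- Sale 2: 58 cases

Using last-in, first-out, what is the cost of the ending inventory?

Ending inventory = $3,075.40

Sale 1 (237) [LIFO — newest first]: 237 @ $13.30 = $3,152.10
Sale 2 (58) [LIFO — newest first]: 58 @ $13.30 = $771.40
Total COGS = $3,152.10 + $771.40 = $3,923.50
Ending inventory: 58 @ $10.70 + 190 @ $11.45 + 21 @ $13.30 = $3,075.40
Check: goods available $6,998.90 = COGS $3,923.50 + ending $3,075.40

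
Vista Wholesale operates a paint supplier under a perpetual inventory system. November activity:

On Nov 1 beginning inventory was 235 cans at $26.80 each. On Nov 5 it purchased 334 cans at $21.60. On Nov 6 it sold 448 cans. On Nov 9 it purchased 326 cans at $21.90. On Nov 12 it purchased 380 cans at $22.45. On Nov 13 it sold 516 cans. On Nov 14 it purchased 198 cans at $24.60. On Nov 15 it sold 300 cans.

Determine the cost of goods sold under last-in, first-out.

COGS = $28,883.60

Nov 6, 448 sold [LIFO — newest first]: 334 @ $21.60 + 114 @ $26.80 = $10,269.60
Nov 13, 516 sold [LIFO — newest first]: 380 @ $22.45 + 136 @ $21.90 = $11,509.40
Nov 15, 300 sold [LIFO — newest first]: 198 @ $24.60 + 102 @ $21.90 = $7,104.60
Total COGS = $10,269.60 + $11,509.40 + $7,104.60 = $28,883.60
Ending inventory: 121 @ $26.80 + 88 @ $21.90 = $5,170.00
Check: goods available $34,053.60 = COGS $28,883.60 + ending $5,170.00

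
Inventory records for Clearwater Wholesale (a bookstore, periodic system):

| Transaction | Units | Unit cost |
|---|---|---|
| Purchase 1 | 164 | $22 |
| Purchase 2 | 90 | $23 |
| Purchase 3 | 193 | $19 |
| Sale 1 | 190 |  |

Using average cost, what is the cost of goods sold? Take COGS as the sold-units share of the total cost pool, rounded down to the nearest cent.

Sale 1, sell 190: 190/447 × $9,345.00 → $3,972.14
Ending inventory (cost pool remaining) = $5,372.86

COGS = $3,972.14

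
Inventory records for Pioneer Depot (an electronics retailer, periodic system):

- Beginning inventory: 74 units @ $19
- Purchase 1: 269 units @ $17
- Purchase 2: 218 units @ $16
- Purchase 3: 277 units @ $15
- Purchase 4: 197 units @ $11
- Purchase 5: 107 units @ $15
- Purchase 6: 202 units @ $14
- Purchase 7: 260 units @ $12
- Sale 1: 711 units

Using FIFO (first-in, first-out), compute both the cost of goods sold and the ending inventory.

COGS = $11,717; ending inventory = $11,625

Sale 1 (711) [FIFO — oldest first]: 74 @ $19 + 269 @ $17 + 218 @ $16 + 150 @ $15 = $11,717
Ending inventory: 127 @ $15 + 197 @ $11 + 107 @ $15 + 202 @ $14 + 260 @ $12 = $11,625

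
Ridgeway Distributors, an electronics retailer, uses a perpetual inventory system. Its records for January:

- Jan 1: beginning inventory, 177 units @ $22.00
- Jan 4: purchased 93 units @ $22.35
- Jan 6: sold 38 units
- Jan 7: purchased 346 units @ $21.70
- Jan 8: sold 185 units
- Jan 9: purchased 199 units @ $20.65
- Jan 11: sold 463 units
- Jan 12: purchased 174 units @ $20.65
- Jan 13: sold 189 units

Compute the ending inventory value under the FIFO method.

Ending inventory = $2,354.10

Jan 6, 38 sold [FIFO — oldest first]: 38 @ $22.00 = $836.00
Jan 8, 185 sold [FIFO — oldest first]: 139 @ $22.00 + 46 @ $22.35 = $4,086.10
Jan 11, 463 sold [FIFO — oldest first]: 47 @ $22.35 + 346 @ $21.70 + 70 @ $20.65 = $10,004.15
Jan 13, 189 sold [FIFO — oldest first]: 129 @ $20.65 + 60 @ $20.65 = $3,902.85
Total COGS = $836.00 + $4,086.10 + $10,004.15 + $3,902.85 = $18,829.10
Ending inventory: 114 @ $20.65 = $2,354.10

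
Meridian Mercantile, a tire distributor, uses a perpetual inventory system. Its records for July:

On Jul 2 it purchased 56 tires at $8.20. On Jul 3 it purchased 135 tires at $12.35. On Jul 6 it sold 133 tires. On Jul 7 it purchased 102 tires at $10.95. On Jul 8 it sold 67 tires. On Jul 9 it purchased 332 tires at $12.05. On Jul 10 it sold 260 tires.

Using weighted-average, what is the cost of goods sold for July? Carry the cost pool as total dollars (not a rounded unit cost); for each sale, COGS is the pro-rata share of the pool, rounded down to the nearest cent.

COGS = $5,293.01

After Jul 2: 56 on hand, pool $459.20 (≈ $8.2000 each)
After Jul 3: 191 on hand, pool $2,126.45 (≈ $11.1332 each)
Jul 6, sell 133: 133/191 × $2,126.45 → $1,480.72
After Jul 7: 160 on hand, pool $1,762.63 (≈ $11.0164 each)
Jul 8, sell 67: 67/160 × $1,762.63 → $738.10
After Jul 9: 425 on hand, pool $5,025.13 (≈ $11.8238 each)
Jul 10, sell 260: 260/425 × $5,025.13 → $3,074.19
Total COGS = $1,480.72 + $738.10 + $3,074.19 = $5,293.01
Ending inventory (cost pool remaining) = $1,950.94
Check: goods available $7,243.95 = COGS $5,293.01 + ending $1,950.94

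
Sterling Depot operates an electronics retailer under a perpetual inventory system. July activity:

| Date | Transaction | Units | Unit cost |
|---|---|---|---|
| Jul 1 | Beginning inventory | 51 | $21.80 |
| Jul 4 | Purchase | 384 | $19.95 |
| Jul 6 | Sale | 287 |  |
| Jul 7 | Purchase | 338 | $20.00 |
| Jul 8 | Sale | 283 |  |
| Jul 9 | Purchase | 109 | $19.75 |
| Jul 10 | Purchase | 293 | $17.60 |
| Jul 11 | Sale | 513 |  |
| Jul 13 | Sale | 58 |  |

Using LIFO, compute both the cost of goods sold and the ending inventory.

Jul 6, 287 sold [LIFO — newest first]: 287 @ $19.95 = $5,725.65
Jul 8, 283 sold [LIFO — newest first]: 283 @ $20.00 = $5,660.00
Jul 11, 513 sold [LIFO — newest first]: 293 @ $17.60 + 109 @ $19.75 + 55 @ $20.00 + 56 @ $19.95 = $9,526.75
Jul 13, 58 sold [LIFO — newest first]: 41 @ $19.95 + 17 @ $21.80 = $1,188.55
Total COGS = $5,725.65 + $5,660.00 + $9,526.75 + $1,188.55 = $22,100.95
Ending inventory: 34 @ $21.80 = $741.20

COGS = $22,100.95; ending inventory = $741.20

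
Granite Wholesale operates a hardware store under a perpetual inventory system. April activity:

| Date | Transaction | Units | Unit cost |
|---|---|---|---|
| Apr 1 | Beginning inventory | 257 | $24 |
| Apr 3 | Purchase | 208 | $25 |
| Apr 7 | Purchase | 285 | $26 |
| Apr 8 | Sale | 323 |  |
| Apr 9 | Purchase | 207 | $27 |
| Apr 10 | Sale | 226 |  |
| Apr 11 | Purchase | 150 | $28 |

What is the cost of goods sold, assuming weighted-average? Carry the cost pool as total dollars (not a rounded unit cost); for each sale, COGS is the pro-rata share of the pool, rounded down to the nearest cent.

COGS = $13,890.31

After Apr 1: 257 on hand, pool $6,168.00 (≈ $24.0000 each)
After Apr 3: 465 on hand, pool $11,368.00 (≈ $24.4473 each)
After Apr 7: 750 on hand, pool $18,778.00 (≈ $25.0373 each)
Apr 8, sell 323: 323/750 × $18,778.00 → $8,087.05
After Apr 9: 634 on hand, pool $16,279.95 (≈ $25.6782 each)
Apr 10, sell 226: 226/634 × $16,279.95 → $5,803.26
After Apr 11: 558 on hand, pool $14,676.69 (≈ $26.3023 each)
Total COGS = $8,087.05 + $5,803.26 = $13,890.31
Ending inventory (cost pool remaining) = $14,676.69
Check: goods available $28,567.00 = COGS $13,890.31 + ending $14,676.69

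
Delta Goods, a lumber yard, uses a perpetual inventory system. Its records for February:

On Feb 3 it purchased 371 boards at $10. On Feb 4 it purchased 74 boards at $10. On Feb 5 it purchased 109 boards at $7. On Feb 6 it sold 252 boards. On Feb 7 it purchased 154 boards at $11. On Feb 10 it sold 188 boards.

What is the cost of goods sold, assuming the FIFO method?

Feb 6, 252 sold [FIFO — oldest first]: 252 @ $10 = $2,520
Feb 10, 188 sold [FIFO — oldest first]: 119 @ $10 + 69 @ $10 = $1,880
Total COGS = $2,520 + $1,880 = $4,400
Ending inventory: 5 @ $10 + 109 @ $7 + 154 @ $11 = $2,507
Check: goods available $6,907 = COGS $4,400 + ending $2,507

COGS = $4,400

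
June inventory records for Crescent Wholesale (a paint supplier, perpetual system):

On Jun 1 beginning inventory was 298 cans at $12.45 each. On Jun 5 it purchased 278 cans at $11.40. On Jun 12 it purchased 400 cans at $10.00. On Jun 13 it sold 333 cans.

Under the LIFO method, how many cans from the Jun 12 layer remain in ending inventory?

Jun 13, 333 sold [LIFO — newest first]: 333 @ $10.00 = $3,330.00
Ending inventory: 298 @ $12.45 + 278 @ $11.40 + 67 @ $10.00 = $7,549.30
Check: goods available $10,879.30 = COGS $3,330.00 + ending $7,549.30

67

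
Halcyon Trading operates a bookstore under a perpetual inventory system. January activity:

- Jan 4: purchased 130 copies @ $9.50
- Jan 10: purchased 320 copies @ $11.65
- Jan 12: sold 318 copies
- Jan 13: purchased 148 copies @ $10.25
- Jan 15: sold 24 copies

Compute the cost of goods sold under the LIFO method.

Jan 12, 318 sold [LIFO — newest first]: 318 @ $11.65 = $3,704.70
Jan 15, 24 sold [LIFO — newest first]: 24 @ $10.25 = $246.00
Total COGS = $3,704.70 + $246.00 = $3,950.70
Ending inventory: 130 @ $9.50 + 2 @ $11.65 + 124 @ $10.25 = $2,529.30

COGS = $3,950.70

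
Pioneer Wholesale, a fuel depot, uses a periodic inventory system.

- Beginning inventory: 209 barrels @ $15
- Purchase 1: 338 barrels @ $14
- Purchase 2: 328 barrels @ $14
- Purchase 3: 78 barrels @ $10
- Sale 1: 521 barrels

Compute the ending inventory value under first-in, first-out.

Ending inventory = $5,736

Sale 1 (521) [FIFO — oldest first]: 209 @ $15 + 312 @ $14 = $7,503
Ending inventory: 26 @ $14 + 328 @ $14 + 78 @ $10 = $5,736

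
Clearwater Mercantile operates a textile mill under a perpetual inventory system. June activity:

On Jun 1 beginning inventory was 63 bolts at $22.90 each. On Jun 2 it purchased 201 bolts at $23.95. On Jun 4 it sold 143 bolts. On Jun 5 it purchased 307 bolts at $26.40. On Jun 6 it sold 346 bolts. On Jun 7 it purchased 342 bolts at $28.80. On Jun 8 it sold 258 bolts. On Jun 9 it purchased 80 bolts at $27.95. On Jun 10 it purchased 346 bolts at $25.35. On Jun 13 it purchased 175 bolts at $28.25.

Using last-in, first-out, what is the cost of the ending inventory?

Jun 4, 143 sold [LIFO — newest first]: 143 @ $23.95 = $3,424.85
Jun 6, 346 sold [LIFO — newest first]: 307 @ $26.40 + 39 @ $23.95 = $9,038.85
Jun 8, 258 sold [LIFO — newest first]: 258 @ $28.80 = $7,430.40
Total COGS = $3,424.85 + $9,038.85 + $7,430.40 = $19,894.10
Ending inventory: 63 @ $22.90 + 19 @ $23.95 + 84 @ $28.80 + 80 @ $27.95 + 346 @ $25.35 + 175 @ $28.25 = $20,267.80

Ending inventory = $20,267.80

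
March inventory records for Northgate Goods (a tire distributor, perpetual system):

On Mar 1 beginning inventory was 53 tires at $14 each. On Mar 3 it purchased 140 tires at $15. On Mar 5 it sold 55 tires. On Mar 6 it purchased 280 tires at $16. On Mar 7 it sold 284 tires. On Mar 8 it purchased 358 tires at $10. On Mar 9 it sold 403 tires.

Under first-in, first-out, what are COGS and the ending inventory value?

COGS = $10,012; ending inventory = $890

Mar 5, 55 sold [FIFO — oldest first]: 53 @ $14 + 2 @ $15 = $772
Mar 7, 284 sold [FIFO — oldest first]: 138 @ $15 + 146 @ $16 = $4,406
Mar 9, 403 sold [FIFO — oldest first]: 134 @ $16 + 269 @ $10 = $4,834
Total COGS = $772 + $4,406 + $4,834 = $10,012
Ending inventory: 89 @ $10 = $890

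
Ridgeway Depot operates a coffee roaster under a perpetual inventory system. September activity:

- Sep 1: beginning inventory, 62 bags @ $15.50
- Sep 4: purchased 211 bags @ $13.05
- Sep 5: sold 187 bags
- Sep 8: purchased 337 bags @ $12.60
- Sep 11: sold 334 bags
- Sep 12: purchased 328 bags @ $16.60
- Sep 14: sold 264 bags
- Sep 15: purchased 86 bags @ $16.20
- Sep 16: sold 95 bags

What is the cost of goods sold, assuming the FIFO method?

Sep 5, 187 sold [FIFO — oldest first]: 62 @ $15.50 + 125 @ $13.05 = $2,592.25
Sep 11, 334 sold [FIFO — oldest first]: 86 @ $13.05 + 248 @ $12.60 = $4,247.10
Sep 14, 264 sold [FIFO — oldest first]: 89 @ $12.60 + 175 @ $16.60 = $4,026.40
Sep 16, 95 sold [FIFO — oldest first]: 95 @ $16.60 = $1,577.00
Total COGS = $2,592.25 + $4,247.10 + $4,026.40 + $1,577.00 = $12,442.75
Ending inventory: 58 @ $16.60 + 86 @ $16.20 = $2,356.00

COGS = $12,442.75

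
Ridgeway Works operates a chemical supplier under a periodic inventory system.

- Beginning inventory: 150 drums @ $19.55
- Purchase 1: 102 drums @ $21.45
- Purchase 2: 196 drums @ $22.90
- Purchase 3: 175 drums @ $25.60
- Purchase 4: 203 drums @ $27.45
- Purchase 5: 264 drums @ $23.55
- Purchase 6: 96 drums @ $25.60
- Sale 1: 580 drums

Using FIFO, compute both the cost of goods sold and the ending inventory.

COGS = $12,988.00; ending inventory = $15,347.95

Sale 1 (580) [FIFO — oldest first]: 150 @ $19.55 + 102 @ $21.45 + 196 @ $22.90 + 132 @ $25.60 = $12,988.00
Ending inventory: 43 @ $25.60 + 203 @ $27.45 + 264 @ $23.55 + 96 @ $25.60 = $15,347.95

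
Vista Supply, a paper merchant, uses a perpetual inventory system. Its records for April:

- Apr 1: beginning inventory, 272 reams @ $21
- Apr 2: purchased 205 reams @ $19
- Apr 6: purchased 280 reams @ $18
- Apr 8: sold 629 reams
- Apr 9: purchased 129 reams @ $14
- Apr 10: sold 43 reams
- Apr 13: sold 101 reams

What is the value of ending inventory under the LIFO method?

Ending inventory = $2,373

Apr 8, 629 sold [LIFO — newest first]: 280 @ $18 + 205 @ $19 + 144 @ $21 = $11,959
Apr 10, 43 sold [LIFO — newest first]: 43 @ $14 = $602
Apr 13, 101 sold [LIFO — newest first]: 86 @ $14 + 15 @ $21 = $1,519
Total COGS = $11,959 + $602 + $1,519 = $14,080
Ending inventory: 113 @ $21 = $2,373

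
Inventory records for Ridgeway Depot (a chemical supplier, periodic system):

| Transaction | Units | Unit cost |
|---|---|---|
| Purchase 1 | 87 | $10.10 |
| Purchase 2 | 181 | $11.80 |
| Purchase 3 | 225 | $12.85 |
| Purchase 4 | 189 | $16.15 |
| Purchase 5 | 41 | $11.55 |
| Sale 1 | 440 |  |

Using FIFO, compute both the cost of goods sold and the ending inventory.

Sale 1 (440) [FIFO — oldest first]: 87 @ $10.10 + 181 @ $11.80 + 172 @ $12.85 = $5,224.70
Ending inventory: 53 @ $12.85 + 189 @ $16.15 + 41 @ $11.55 = $4,206.95
Check: goods available $9,431.65 = COGS $5,224.70 + ending $4,206.95

COGS = $5,224.70; ending inventory = $4,206.95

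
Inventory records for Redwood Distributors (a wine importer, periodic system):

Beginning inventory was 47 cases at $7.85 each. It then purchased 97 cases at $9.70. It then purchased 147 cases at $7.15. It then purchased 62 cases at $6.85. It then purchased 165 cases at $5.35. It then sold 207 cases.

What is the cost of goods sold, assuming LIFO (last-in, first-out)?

Sale 1 (207) [LIFO — newest first]: 165 @ $5.35 + 42 @ $6.85 = $1,170.45
Ending inventory: 47 @ $7.85 + 97 @ $9.70 + 147 @ $7.15 + 20 @ $6.85 = $2,497.90

COGS = $1,170.45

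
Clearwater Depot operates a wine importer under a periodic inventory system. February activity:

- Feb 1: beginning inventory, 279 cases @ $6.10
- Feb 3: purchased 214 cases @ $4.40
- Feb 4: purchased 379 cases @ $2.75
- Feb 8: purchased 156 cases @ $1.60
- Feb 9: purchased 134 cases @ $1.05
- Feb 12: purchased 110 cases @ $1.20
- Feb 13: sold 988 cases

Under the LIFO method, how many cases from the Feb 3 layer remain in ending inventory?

5

Feb 13, 988 sold [LIFO — newest first]: 110 @ $1.20 + 134 @ $1.05 + 156 @ $1.60 + 379 @ $2.75 + 209 @ $4.40 = $2,484.15
Ending inventory: 279 @ $6.10 + 5 @ $4.40 = $1,723.90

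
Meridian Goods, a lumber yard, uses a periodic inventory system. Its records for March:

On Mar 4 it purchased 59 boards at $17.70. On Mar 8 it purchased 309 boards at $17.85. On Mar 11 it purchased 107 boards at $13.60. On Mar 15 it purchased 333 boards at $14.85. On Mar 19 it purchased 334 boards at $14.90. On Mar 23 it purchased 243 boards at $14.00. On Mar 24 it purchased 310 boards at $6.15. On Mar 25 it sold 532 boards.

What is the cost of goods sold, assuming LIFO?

COGS = $5,014.50

Mar 25, 532 sold [LIFO — newest first]: 310 @ $6.15 + 222 @ $14.00 = $5,014.50
Ending inventory: 59 @ $17.70 + 309 @ $17.85 + 107 @ $13.60 + 333 @ $14.85 + 334 @ $14.90 + 21 @ $14.00 = $18,230.80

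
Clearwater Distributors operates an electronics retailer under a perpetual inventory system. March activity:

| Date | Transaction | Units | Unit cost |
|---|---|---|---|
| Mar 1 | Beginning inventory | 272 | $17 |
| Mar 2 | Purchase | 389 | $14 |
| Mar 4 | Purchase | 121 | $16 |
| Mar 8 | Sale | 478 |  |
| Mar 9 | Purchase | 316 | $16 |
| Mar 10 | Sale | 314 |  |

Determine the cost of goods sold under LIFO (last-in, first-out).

COGS = $11,958

Mar 8, 478 sold [LIFO — newest first]: 121 @ $16 + 357 @ $14 = $6,934
Mar 10, 314 sold [LIFO — newest first]: 314 @ $16 = $5,024
Total COGS = $6,934 + $5,024 = $11,958
Ending inventory: 272 @ $17 + 32 @ $14 + 2 @ $16 = $5,104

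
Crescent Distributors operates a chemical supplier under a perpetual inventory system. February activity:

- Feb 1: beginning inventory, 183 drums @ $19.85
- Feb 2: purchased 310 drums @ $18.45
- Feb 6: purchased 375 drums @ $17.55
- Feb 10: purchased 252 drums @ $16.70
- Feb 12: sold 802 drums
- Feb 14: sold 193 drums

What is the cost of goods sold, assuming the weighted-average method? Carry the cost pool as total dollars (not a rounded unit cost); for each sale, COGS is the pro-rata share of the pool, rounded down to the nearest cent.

COGS = $17,893.74

After Feb 1: 183 on hand, pool $3,632.55 (≈ $19.8500 each)
After Feb 2: 493 on hand, pool $9,352.05 (≈ $18.9697 each)
After Feb 6: 868 on hand, pool $15,933.30 (≈ $18.3563 each)
After Feb 10: 1120 on hand, pool $20,141.70 (≈ $17.9837 each)
Feb 12, sell 802: 802/1120 × $20,141.70 → $14,422.89
Feb 14, sell 193: 193/318 × $5,718.81 → $3,470.85
Total COGS = $14,422.89 + $3,470.85 = $17,893.74
Ending inventory (cost pool remaining) = $2,247.96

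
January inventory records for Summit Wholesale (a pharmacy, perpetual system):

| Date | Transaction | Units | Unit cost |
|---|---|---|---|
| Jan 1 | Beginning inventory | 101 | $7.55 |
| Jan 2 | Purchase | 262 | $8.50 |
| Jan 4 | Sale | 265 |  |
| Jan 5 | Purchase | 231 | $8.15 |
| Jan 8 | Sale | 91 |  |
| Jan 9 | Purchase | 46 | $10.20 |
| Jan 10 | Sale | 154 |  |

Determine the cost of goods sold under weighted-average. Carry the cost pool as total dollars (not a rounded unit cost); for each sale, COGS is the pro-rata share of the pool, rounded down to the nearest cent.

COGS = $4,235.95

After Jan 1: 101 on hand, pool $762.55 (≈ $7.5500 each)
After Jan 2: 363 on hand, pool $2,989.55 (≈ $8.2357 each)
Jan 4, sell 265: 265/363 × $2,989.55 → $2,182.45
After Jan 5: 329 on hand, pool $2,689.75 (≈ $8.1755 each)
Jan 8, sell 91: 91/329 × $2,689.75 → $743.97
After Jan 9: 284 on hand, pool $2,414.98 (≈ $8.5035 each)
Jan 10, sell 154: 154/284 × $2,414.98 → $1,309.53
Total COGS = $2,182.45 + $743.97 + $1,309.53 = $4,235.95
Ending inventory (cost pool remaining) = $1,105.45
Check: goods available $5,341.40 = COGS $4,235.95 + ending $1,105.45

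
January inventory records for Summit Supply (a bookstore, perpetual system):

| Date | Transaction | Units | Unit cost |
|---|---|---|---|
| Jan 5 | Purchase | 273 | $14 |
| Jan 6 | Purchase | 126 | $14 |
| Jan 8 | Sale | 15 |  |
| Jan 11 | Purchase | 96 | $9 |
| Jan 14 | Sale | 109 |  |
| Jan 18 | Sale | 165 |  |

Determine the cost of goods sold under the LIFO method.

COGS = $3,566

Jan 8, 15 sold [LIFO — newest first]: 15 @ $14 = $210
Jan 14, 109 sold [LIFO — newest first]: 96 @ $9 + 13 @ $14 = $1,046
Jan 18, 165 sold [LIFO — newest first]: 98 @ $14 + 67 @ $14 = $2,310
Total COGS = $210 + $1,046 + $2,310 = $3,566
Ending inventory: 206 @ $14 = $2,884
Check: goods available $6,450 = COGS $3,566 + ending $2,884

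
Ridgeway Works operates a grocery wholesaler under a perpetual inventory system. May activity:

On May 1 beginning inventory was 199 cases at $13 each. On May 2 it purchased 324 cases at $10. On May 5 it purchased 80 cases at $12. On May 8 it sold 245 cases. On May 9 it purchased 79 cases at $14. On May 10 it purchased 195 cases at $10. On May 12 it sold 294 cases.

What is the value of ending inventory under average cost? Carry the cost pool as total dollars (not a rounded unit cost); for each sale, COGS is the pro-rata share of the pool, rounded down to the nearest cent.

After May 1: 199 on hand, pool $2,587.00 (≈ $13.0000 each)
After May 2: 523 on hand, pool $5,827.00 (≈ $11.1415 each)
After May 5: 603 on hand, pool $6,787.00 (≈ $11.2554 each)
May 8, sell 245: 245/603 × $6,787.00 → $2,757.57
After May 9: 437 on hand, pool $5,135.43 (≈ $11.7516 each)
After May 10: 632 on hand, pool $7,085.43 (≈ $11.2111 each)
May 12, sell 294: 294/632 × $7,085.43 → $3,296.07
Total COGS = $2,757.57 + $3,296.07 = $6,053.64
Ending inventory (cost pool remaining) = $3,789.36

Ending inventory = $3,789.36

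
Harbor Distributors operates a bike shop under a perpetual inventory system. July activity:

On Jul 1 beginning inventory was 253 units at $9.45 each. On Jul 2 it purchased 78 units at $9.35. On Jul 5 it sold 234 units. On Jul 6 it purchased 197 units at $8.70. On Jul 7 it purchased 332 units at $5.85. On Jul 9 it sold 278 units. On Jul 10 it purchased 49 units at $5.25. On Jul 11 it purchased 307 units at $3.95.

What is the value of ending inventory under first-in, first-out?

Ending inventory = $3,551.30

Jul 5, 234 sold [FIFO — oldest first]: 234 @ $9.45 = $2,211.30
Jul 9, 278 sold [FIFO — oldest first]: 19 @ $9.45 + 78 @ $9.35 + 181 @ $8.70 = $2,483.55
Total COGS = $2,211.30 + $2,483.55 = $4,694.85
Ending inventory: 16 @ $8.70 + 332 @ $5.85 + 49 @ $5.25 + 307 @ $3.95 = $3,551.30
Check: goods available $8,246.15 = COGS $4,694.85 + ending $3,551.30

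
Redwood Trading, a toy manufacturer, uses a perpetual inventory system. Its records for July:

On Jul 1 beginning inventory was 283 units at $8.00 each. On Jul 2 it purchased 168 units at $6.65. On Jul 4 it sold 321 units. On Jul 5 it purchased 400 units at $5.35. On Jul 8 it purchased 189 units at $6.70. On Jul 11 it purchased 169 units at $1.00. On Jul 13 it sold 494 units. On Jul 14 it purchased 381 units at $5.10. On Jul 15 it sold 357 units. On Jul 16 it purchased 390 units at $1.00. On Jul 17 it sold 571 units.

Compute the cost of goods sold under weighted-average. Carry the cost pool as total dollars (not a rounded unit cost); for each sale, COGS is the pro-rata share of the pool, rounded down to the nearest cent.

After Jul 1: 283 on hand, pool $2,264.00 (≈ $8.0000 each)
After Jul 2: 451 on hand, pool $3,381.20 (≈ $7.4971 each)
Jul 4, sell 321: 321/451 × $3,381.20 → $2,406.57
After Jul 5: 530 on hand, pool $3,114.63 (≈ $5.8767 each)
After Jul 8: 719 on hand, pool $4,380.93 (≈ $6.0931 each)
After Jul 11: 888 on hand, pool $4,549.93 (≈ $5.1238 each)
Jul 13, sell 494: 494/888 × $4,549.93 → $2,531.15
After Jul 14: 775 on hand, pool $3,961.88 (≈ $5.1121 each)
Jul 15, sell 357: 357/775 × $3,961.88 → $1,825.02
After Jul 16: 808 on hand, pool $2,526.86 (≈ $3.1273 each)
Jul 17, sell 571: 571/808 × $2,526.86 → $1,785.68
Total COGS = $2,406.57 + $2,531.15 + $1,825.02 + $1,785.68 = $8,548.42
Ending inventory (cost pool remaining) = $741.18
Check: goods available $9,289.60 = COGS $8,548.42 + ending $741.18

COGS = $8,548.42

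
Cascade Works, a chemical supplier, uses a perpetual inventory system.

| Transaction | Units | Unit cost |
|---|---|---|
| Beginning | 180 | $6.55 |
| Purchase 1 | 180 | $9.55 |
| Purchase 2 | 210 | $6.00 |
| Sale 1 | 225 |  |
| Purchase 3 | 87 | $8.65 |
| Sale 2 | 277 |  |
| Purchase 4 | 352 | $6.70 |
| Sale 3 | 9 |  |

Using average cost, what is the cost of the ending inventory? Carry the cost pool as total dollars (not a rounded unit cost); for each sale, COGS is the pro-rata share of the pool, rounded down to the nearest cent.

After Beginning: 180 on hand, pool $1,179.00 (≈ $6.5500 each)
After Purchase 1: 360 on hand, pool $2,898.00 (≈ $8.0500 each)
After Purchase 2: 570 on hand, pool $4,158.00 (≈ $7.2947 each)
Sale 1, sell 225: 225/570 × $4,158.00 → $1,641.31
After Purchase 3: 432 on hand, pool $3,269.24 (≈ $7.5677 each)
Sale 2, sell 277: 277/432 × $3,269.24 → $2,096.24
After Purchase 4: 507 on hand, pool $3,531.40 (≈ $6.9653 each)
Sale 3, sell 9: 9/507 × $3,531.40 → $62.68
Total COGS = $1,641.31 + $2,096.24 + $62.68 = $3,800.23
Ending inventory (cost pool remaining) = $3,468.72
Check: goods available $7,268.95 = COGS $3,800.23 + ending $3,468.72

Ending inventory = $3,468.72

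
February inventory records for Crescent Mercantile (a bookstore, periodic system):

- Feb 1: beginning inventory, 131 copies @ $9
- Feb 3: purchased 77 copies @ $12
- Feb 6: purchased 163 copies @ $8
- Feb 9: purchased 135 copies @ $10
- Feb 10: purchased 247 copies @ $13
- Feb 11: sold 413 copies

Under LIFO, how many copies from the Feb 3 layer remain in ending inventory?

77

Feb 11, 413 sold [LIFO — newest first]: 247 @ $13 + 135 @ $10 + 31 @ $8 = $4,809
Ending inventory: 131 @ $9 + 77 @ $12 + 132 @ $8 = $3,159
Check: goods available $7,968 = COGS $4,809 + ending $3,159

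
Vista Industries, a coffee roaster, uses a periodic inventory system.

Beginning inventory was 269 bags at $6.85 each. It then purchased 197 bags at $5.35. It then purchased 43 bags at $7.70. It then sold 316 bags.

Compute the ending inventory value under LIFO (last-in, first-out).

Ending inventory = $1,322.05

Sale 1 (316) [LIFO — newest first]: 43 @ $7.70 + 197 @ $5.35 + 76 @ $6.85 = $1,905.65
Ending inventory: 193 @ $6.85 = $1,322.05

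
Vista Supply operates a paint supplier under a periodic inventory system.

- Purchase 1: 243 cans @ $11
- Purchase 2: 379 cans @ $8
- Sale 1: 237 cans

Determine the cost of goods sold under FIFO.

Sale 1 (237) [FIFO — oldest first]: 237 @ $11 = $2,607
Ending inventory: 6 @ $11 + 379 @ $8 = $3,098

COGS = $2,607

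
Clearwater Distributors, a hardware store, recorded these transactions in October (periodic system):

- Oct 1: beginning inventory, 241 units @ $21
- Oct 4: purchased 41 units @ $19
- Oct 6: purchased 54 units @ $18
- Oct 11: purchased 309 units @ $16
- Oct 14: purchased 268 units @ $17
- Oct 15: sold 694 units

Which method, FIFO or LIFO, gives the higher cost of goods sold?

FIFO

FIFO COGS: 241 @ $21 + 41 @ $19 + 54 @ $18 + 309 @ $16 + 49 @ $17 = $12,589
LIFO COGS: 268 @ $17 + 309 @ $16 + 54 @ $18 + 41 @ $19 + 22 @ $21 = $11,713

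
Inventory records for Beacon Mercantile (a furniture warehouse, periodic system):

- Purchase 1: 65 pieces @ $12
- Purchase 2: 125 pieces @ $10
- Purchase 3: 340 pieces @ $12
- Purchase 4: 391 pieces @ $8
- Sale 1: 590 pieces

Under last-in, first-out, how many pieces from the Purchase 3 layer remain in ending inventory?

141

Sale 1 (590) [LIFO — newest first]: 391 @ $8 + 199 @ $12 = $5,516
Ending inventory: 65 @ $12 + 125 @ $10 + 141 @ $12 = $3,722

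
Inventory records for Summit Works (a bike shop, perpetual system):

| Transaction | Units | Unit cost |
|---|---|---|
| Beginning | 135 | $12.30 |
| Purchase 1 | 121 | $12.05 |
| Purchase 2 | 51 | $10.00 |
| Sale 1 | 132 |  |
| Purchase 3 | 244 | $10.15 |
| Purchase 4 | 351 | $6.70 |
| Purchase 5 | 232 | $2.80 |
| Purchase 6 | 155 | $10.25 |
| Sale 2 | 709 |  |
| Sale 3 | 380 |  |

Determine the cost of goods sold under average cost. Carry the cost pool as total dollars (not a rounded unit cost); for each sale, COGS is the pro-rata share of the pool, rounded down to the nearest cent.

COGS = $10,158.30

After Beginning: 135 on hand, pool $1,660.50 (≈ $12.3000 each)
After Purchase 1: 256 on hand, pool $3,118.55 (≈ $12.1818 each)
After Purchase 2: 307 on hand, pool $3,628.55 (≈ $11.8194 each)
Sale 1, sell 132: 132/307 × $3,628.55 → $1,560.15
After Purchase 3: 419 on hand, pool $4,545.00 (≈ $10.8473 each)
After Purchase 4: 770 on hand, pool $6,896.70 (≈ $8.9568 each)
After Purchase 5: 1002 on hand, pool $7,546.30 (≈ $7.5312 each)
After Purchase 6: 1157 on hand, pool $9,135.05 (≈ $7.8955 each)
Sale 2, sell 709: 709/1157 × $9,135.05 → $5,597.88
Sale 3, sell 380: 380/448 × $3,537.17 → $3,000.27
Total COGS = $1,560.15 + $5,597.88 + $3,000.27 = $10,158.30
Ending inventory (cost pool remaining) = $536.90
Check: goods available $10,695.20 = COGS $10,158.30 + ending $536.90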